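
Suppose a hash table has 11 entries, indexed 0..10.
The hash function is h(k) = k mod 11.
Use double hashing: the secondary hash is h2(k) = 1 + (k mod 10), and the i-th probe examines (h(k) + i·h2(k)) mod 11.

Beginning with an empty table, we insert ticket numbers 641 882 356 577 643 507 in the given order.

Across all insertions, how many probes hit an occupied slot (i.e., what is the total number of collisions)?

641 hashes to 3; slot 3 is free => place at 3.
882 hashes to 2; slot 2 is free => place at 2.
356 hashes to 4; slot 4 is free => place at 4.
577 hashes to 5; slot 5 is free => place at 5.
643 hashes to 5, h2=4; 5 taken => place at 9.
507 hashes to 1; slot 1 is free => place at 1.
Table: [∅, 507, 882, 641, 356, 577, ∅, ∅, ∅, 643, ∅]

1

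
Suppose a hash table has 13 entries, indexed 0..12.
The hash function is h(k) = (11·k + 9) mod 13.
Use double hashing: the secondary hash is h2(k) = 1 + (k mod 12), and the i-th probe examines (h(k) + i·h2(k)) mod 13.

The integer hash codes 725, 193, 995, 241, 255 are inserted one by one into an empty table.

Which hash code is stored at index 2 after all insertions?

725: h=2 -> slot 2
193: h=0 -> slot 0
995: h=8 -> slot 8
241: h=8, h2=2, probe 8,10 -> slot 10
255: h=6 -> slot 6
Table: [193, ∅, 725, ∅, ∅, ∅, 255, ∅, 995, ∅, 241, ∅, ∅]

725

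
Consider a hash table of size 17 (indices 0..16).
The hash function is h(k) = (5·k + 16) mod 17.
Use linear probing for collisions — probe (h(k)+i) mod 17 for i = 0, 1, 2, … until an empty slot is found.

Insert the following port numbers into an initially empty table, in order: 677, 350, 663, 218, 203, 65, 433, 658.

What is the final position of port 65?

3

Insert 677: h=1, slot 1 empty → index 1.
Insert 350: h=15, slot 15 empty → index 15.
Insert 663: h=16, slot 16 empty → index 16.
Insert 218: h=1, slot 1 occupied → index 2.
Insert 203: h=11, slot 11 empty → index 11.
Insert 65: h=1, slots 1,2 occupied → index 3.
Insert 433: h=5, slot 5 empty → index 5.
Insert 658: h=8, slot 8 empty → index 8.
Table: [_, 677, 218, 65, _, 433, _, _, 658, _, _, 203, _, _, _, 350, 663]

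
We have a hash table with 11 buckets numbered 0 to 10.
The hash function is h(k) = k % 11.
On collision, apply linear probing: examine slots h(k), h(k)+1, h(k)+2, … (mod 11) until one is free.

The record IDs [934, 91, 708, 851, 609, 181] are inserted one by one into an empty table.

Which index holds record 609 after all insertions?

6

934 hashes to 10; slot 10 is free => place at 10.
91 hashes to 3; slot 3 is free => place at 3.
708 hashes to 4; slot 4 is free => place at 4.
851 hashes to 4; 4 taken => place at 5.
609 hashes to 4; 4,5 taken => place at 6.
181 hashes to 5; 5,6 taken => place at 7.
Table: [-, -, -, 91, 708, 851, 609, 181, -, -, 934]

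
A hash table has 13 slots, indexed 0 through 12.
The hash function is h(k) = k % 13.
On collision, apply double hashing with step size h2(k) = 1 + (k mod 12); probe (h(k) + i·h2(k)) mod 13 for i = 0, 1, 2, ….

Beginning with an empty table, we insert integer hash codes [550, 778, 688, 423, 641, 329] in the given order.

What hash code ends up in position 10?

641

550: h=4 -> slot 4
778: h=11 -> slot 11
688: h=12 -> slot 12
423: h=7 -> slot 7
641: h=4, h2=6, probe 4,10 -> slot 10
329: h=4, h2=6, probe 4,10,3 -> slot 3
Table: [-, -, -, 329, 550, -, -, 423, -, -, 641, 778, 688]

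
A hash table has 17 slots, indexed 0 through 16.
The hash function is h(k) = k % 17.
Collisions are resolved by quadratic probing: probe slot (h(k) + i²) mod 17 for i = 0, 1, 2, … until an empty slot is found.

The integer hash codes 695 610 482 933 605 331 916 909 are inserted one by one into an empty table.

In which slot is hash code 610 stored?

695 hashes to 15; slot 15 is free → place at 15.
610 hashes to 15; 15 taken → place at 16.
482 hashes to 6; slot 6 is free → place at 6.
933 hashes to 15; 15,16 taken → place at 2.
605 hashes to 10; slot 10 is free → place at 10.
331 hashes to 8; slot 8 is free → place at 8.
916 hashes to 15; 15,16,2 taken → place at 7.
909 hashes to 8; 8 taken → place at 9.
Table: [-, -, 933, -, -, -, 482, 916, 331, 909, 605, -, -, -, -, 695, 610]

16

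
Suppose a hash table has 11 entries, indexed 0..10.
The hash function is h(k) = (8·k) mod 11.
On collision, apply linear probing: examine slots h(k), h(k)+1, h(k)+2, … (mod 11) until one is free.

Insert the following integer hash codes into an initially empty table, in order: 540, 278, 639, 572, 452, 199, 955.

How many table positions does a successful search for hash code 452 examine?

3

540 hashes to 8; slot 8 is free → place at 8.
278 hashes to 2; slot 2 is free → place at 2.
639 hashes to 8; 8 taken → place at 9.
572 hashes to 0; slot 0 is free → place at 0.
452 hashes to 8; 8,9 taken → place at 10.
199 hashes to 8; 8,9,10,0 taken → place at 1.
955 hashes to 6; slot 6 is free → place at 6.
Table: [572, 199, 278, ., ., ., 955, ., 540, 639, 452]
Lookup 452: h=8, probe 8,9,10 → found at 10.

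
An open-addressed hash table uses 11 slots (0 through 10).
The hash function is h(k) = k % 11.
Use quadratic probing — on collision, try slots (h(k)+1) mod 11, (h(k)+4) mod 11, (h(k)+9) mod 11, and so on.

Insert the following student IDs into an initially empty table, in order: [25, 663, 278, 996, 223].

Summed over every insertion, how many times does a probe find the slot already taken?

25: h=3 => slot 3
663: h=3, probe 3,4 => slot 4
278: h=3, probe 3,4,7 => slot 7
996: h=6 => slot 6
223: h=3, probe 3,4,7,1 => slot 1
Table: [_, 223, _, 25, 663, _, 996, 278, _, _, _]

6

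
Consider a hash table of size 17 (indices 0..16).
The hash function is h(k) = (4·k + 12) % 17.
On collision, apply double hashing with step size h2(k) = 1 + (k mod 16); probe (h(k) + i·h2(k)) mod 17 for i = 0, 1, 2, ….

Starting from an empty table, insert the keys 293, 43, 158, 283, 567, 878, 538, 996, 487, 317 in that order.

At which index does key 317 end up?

293 hashes to 11; slot 11 is free => place at 11.
43 hashes to 14; slot 14 is free => place at 14.
158 hashes to 15; slot 15 is free => place at 15.
283 hashes to 5; slot 5 is free => place at 5.
567 hashes to 2; slot 2 is free => place at 2.
878 hashes to 5, h2=15; 5 taken => place at 3.
538 hashes to 5, h2=11; 5 taken => place at 16.
996 hashes to 1; slot 1 is free => place at 1.
487 hashes to 5, h2=8; 5 taken => place at 13.
317 hashes to 5, h2=14; 5,2,16,13 taken => place at 10.
Table: [., 996, 567, 878, ., 283, ., ., ., ., 317, 293, ., 487, 43, 158, 538]

10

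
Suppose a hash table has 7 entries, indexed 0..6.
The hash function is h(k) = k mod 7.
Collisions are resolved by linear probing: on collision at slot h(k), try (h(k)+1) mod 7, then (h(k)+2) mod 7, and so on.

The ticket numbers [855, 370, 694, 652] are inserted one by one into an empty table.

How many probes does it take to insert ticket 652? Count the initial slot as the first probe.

855 hashes to 1; slot 1 is free -> place at 1.
370 hashes to 6; slot 6 is free -> place at 6.
694 hashes to 1; 1 taken -> place at 2.
652 hashes to 1; 1,2 taken -> place at 3.
Table: [_, 855, 694, 652, _, _, 370]

3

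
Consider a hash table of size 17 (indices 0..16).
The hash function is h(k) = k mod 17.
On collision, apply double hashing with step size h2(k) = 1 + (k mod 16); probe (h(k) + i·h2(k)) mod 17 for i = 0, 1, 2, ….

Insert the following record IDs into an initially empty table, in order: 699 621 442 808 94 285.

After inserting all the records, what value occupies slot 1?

808

699: h=2 => slot 2
621: h=9 => slot 9
442: h=0 => slot 0
808: h=9, h2=9, probe 9,1 => slot 1
94: h=9, h2=15, probe 9,7 => slot 7
285: h=13 => slot 13
Table: [442, 808, 699, _, _, _, _, 94, _, 621, _, _, _, 285, _, _, _]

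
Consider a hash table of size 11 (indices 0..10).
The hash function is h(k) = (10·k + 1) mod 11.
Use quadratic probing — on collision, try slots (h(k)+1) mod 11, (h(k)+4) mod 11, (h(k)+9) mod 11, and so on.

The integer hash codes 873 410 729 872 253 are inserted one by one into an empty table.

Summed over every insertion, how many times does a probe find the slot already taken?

3

873 hashes to 8; slot 8 is free -> place at 8.
410 hashes to 9; slot 9 is free -> place at 9.
729 hashes to 9; 9 taken -> place at 10.
872 hashes to 9; 9,10 taken -> place at 2.
253 hashes to 1; slot 1 is free -> place at 1.
Table: [—, 253, 872, —, —, —, —, —, 873, 410, 729]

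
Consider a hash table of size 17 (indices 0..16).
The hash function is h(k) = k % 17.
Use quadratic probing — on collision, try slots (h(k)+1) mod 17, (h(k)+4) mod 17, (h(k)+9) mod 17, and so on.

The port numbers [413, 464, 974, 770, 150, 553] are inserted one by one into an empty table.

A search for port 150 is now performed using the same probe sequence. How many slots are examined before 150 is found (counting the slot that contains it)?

2

413: h=5 => slot 5
464: h=5, probe 5,6 => slot 6
974: h=5, probe 5,6,9 => slot 9
770: h=5, probe 5,6,9,14 => slot 14
150: h=14, probe 14,15 => slot 15
553: h=9, probe 9,10 => slot 10
Table: [_, _, _, _, _, 413, 464, _, _, 974, 553, _, _, _, 770, 150, _]
Lookup 150: h=14, probe 14,15 → found at 15.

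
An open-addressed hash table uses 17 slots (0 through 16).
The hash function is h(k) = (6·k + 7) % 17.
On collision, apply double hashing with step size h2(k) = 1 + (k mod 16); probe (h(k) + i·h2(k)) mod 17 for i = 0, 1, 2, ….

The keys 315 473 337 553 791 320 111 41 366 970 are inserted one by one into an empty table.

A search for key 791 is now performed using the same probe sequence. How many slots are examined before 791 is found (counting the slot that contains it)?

315 hashes to 10; slot 10 is free → place at 10.
473 hashes to 6; slot 6 is free → place at 6.
337 hashes to 6, h2=2; 6 taken → place at 8.
553 hashes to 10, h2=10; 10 taken → place at 3.
791 hashes to 10, h2=8; 10 taken → place at 1.
320 hashes to 6, h2=1; 6 taken → place at 7.
111 hashes to 10, h2=16; 10 taken → place at 9.
41 hashes to 15; slot 15 is free → place at 15.
366 hashes to 10, h2=15; 10,8,6 taken → place at 4.
970 hashes to 13; slot 13 is free → place at 13.
Table: [—, 791, —, 553, 366, —, 473, 320, 337, 111, 315, —, —, 970, —, 41, —]
Lookup 791: h=10, h2=8, probe 10,1 → found at 1.

2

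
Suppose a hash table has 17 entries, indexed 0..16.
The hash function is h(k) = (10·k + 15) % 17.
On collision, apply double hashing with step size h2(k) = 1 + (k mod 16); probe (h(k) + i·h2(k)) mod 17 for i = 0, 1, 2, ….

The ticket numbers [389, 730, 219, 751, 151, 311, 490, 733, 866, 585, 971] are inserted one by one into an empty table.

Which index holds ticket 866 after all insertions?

8

Insert 389: h=12, slot 12 empty => index 12.
Insert 730: h=5, slot 5 empty => index 5.
Insert 219: h=12, h2=12, slot 12 occupied => index 7.
Insert 751: h=11, slot 11 empty => index 11.
Insert 151: h=12, h2=8, slot 12 occupied => index 3.
Insert 311: h=14, slot 14 empty => index 14.
Insert 490: h=2, slot 2 empty => index 2.
Insert 733: h=1, slot 1 empty => index 1.
Insert 866: h=5, h2=3, slot 5 occupied => index 8.
Insert 585: h=0, slot 0 empty => index 0.
Insert 971: h=1, h2=12, slot 1 occupied => index 13.
Table: [585, 733, 490, 151, ∅, 730, ∅, 219, 866, ∅, ∅, 751, 389, 971, 311, ∅, ∅]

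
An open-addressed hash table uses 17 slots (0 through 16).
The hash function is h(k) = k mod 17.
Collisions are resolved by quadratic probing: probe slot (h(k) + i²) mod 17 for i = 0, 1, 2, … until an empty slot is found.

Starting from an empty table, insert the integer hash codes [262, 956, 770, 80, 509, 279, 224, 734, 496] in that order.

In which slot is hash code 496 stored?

Insert 262: h=7, slot 7 empty => index 7.
Insert 956: h=4, slot 4 empty => index 4.
Insert 770: h=5, slot 5 empty => index 5.
Insert 80: h=12, slot 12 empty => index 12.
Insert 509: h=16, slot 16 empty => index 16.
Insert 279: h=7, slot 7 occupied => index 8.
Insert 224: h=3, slot 3 empty => index 3.
Insert 734: h=3, slots 3,4,7,12 occupied => index 2.
Insert 496: h=3, slots 3,4,7,12,2 occupied => index 11.
Table: [_, _, 734, 224, 956, 770, _, 262, 279, _, _, 496, 80, _, _, _, 509]

11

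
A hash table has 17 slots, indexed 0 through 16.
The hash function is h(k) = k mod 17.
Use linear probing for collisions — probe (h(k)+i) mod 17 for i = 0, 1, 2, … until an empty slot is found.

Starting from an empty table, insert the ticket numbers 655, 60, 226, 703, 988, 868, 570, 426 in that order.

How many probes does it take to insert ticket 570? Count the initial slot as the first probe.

655 hashes to 9; slot 9 is free => place at 9.
60 hashes to 9; 9 taken => place at 10.
226 hashes to 5; slot 5 is free => place at 5.
703 hashes to 6; slot 6 is free => place at 6.
988 hashes to 2; slot 2 is free => place at 2.
868 hashes to 1; slot 1 is free => place at 1.
570 hashes to 9; 9,10 taken => place at 11.
426 hashes to 1; 1,2 taken => place at 3.
Table: [., 868, 988, 426, ., 226, 703, ., ., 655, 60, 570, ., ., ., ., .]

3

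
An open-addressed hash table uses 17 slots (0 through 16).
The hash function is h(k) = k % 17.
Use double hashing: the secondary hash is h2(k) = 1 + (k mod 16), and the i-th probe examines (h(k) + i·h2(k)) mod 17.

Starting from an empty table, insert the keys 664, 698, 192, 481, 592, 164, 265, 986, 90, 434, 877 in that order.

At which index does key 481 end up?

664: h=1 → slot 1
698: h=1, h2=11, probe 1,12 → slot 12
192: h=5 → slot 5
481: h=5, h2=2, probe 5,7 → slot 7
592: h=14 → slot 14
164: h=11 → slot 11
265: h=10 → slot 10
986: h=0 → slot 0
90: h=5, h2=11, probe 5,16 → slot 16
434: h=9 → slot 9
877: h=10, h2=14, probe 10,7,4 → slot 4
Table: [986, 664, ., ., 877, 192, ., 481, ., 434, 265, 164, 698, ., 592, ., 90]

7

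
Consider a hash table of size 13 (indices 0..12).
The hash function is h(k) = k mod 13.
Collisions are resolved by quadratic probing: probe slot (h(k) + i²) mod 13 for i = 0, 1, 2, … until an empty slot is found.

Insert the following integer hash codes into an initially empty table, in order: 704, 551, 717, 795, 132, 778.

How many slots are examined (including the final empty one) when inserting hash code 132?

Insert 704: h=2, slot 2 empty -> index 2.
Insert 551: h=5, slot 5 empty -> index 5.
Insert 717: h=2, slot 2 occupied -> index 3.
Insert 795: h=2, slots 2,3 occupied -> index 6.
Insert 132: h=2, slots 2,3,6 occupied -> index 11.
Insert 778: h=11, slot 11 occupied -> index 12.
Table: [—, —, 704, 717, —, 551, 795, —, —, —, —, 132, 778]

4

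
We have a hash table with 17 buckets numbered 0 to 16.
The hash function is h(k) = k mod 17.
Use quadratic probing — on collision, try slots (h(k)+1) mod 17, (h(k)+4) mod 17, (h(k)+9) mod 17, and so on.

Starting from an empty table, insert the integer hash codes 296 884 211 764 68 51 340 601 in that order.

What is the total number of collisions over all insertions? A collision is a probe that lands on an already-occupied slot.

296: h=7 → slot 7
884: h=0 → slot 0
211: h=7, probe 7,8 → slot 8
764: h=16 → slot 16
68: h=0, probe 0,1 → slot 1
51: h=0, probe 0,1,4 → slot 4
340: h=0, probe 0,1,4,9 → slot 9
601: h=6 → slot 6
Table: [884, 68, ∅, ∅, 51, ∅, 601, 296, 211, 340, ∅, ∅, ∅, ∅, ∅, ∅, 764]

7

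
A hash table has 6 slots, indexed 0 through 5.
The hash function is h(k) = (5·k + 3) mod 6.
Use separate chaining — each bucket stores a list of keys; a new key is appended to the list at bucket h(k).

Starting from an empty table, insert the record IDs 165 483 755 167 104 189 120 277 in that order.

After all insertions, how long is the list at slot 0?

165 → bucket 0
483 → bucket 0 (collision)
755 → bucket 4
167 → bucket 4 (collision)
104 → bucket 1
189 → bucket 0 (collision)
120 → bucket 3
277 → bucket 2
Final buckets:
0: 165 -> 483 -> 189
1: 104
2: 277
3: 120
4: 755 -> 167
5: .

3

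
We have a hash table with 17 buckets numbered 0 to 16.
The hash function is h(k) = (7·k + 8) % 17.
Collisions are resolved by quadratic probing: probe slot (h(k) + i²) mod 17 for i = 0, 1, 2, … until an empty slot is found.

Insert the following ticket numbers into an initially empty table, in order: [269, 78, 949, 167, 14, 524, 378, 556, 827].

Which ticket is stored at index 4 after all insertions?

269

Insert 269: h=4, slot 4 empty → index 4.
Insert 78: h=10, slot 10 empty → index 10.
Insert 949: h=4, slot 4 occupied → index 5.
Insert 167: h=4, slots 4,5 occupied → index 8.
Insert 14: h=4, slots 4,5,8 occupied → index 13.
Insert 524: h=4, slots 4,5,8,13 occupied → index 3.
Insert 378: h=2, slot 2 empty → index 2.
Insert 556: h=7, slot 7 empty → index 7.
Insert 827: h=0, slot 0 empty → index 0.
Table: [827, -, 378, 524, 269, 949, -, 556, 167, -, 78, -, -, 14, -, -, -]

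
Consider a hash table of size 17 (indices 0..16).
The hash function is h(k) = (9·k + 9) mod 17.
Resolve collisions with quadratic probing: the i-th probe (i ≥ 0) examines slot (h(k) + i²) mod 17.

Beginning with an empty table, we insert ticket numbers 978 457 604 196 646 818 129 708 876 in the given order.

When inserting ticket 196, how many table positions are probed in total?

Insert 978: h=5, slot 5 empty => index 5.
Insert 457: h=8, slot 8 empty => index 8.
Insert 604: h=5, slot 5 occupied => index 6.
Insert 196: h=5, slots 5,6 occupied => index 9.
Insert 646: h=9, slot 9 occupied => index 10.
Insert 818: h=10, slot 10 occupied => index 11.
Insert 129: h=14, slot 14 empty => index 14.
Insert 708: h=6, slot 6 occupied => index 7.
Insert 876: h=5, slots 5,6,9,14 occupied => index 4.
Table: [., ., ., ., 876, 978, 604, 708, 457, 196, 646, 818, ., ., 129, ., .]

3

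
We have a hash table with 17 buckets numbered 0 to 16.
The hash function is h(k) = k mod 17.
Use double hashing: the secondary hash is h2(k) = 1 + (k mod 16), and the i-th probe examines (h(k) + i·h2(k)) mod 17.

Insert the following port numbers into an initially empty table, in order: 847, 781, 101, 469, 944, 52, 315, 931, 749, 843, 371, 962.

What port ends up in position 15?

749

847 hashes to 14; slot 14 is free → place at 14.
781 hashes to 16; slot 16 is free → place at 16.
101 hashes to 16, h2=6; 16 taken → place at 5.
469 hashes to 10; slot 10 is free → place at 10.
944 hashes to 9; slot 9 is free → place at 9.
52 hashes to 1; slot 1 is free → place at 1.
315 hashes to 9, h2=12; 9 taken → place at 4.
931 hashes to 13; slot 13 is free → place at 13.
749 hashes to 1, h2=14; 1 taken → place at 15.
843 hashes to 10, h2=12; 10,5 taken → place at 0.
371 hashes to 14, h2=4; 14,1,5,9,13,0,4 taken → place at 8.
962 hashes to 10, h2=3; 10,13,16 taken → place at 2.
Table: [843, 52, 962, —, 315, 101, —, —, 371, 944, 469, —, —, 931, 847, 749, 781]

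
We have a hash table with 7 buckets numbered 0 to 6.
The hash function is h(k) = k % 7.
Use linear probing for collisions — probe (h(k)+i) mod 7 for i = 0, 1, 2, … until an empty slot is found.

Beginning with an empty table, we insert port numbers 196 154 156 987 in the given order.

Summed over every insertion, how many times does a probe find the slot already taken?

196 hashes to 0; slot 0 is free -> place at 0.
154 hashes to 0; 0 taken -> place at 1.
156 hashes to 2; slot 2 is free -> place at 2.
987 hashes to 0; 0,1,2 taken -> place at 3.
Table: [196, 154, 156, 987, ∅, ∅, ∅]

4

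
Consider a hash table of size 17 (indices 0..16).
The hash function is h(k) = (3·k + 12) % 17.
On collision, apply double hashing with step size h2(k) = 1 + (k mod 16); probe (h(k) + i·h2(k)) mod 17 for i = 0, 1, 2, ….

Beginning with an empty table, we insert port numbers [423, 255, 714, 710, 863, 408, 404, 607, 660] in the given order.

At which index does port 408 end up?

423 hashes to 6; slot 6 is free -> place at 6.
255 hashes to 12; slot 12 is free -> place at 12.
714 hashes to 12, h2=11; 12,6 taken -> place at 0.
710 hashes to 0, h2=7; 0 taken -> place at 7.
863 hashes to 0, h2=16; 0 taken -> place at 16.
408 hashes to 12, h2=9; 12 taken -> place at 4.
404 hashes to 0, h2=5; 0 taken -> place at 5.
607 hashes to 14; slot 14 is free -> place at 14.
660 hashes to 3; slot 3 is free -> place at 3.
Table: [714, _, _, 660, 408, 404, 423, 710, _, _, _, _, 255, _, 607, _, 863]

4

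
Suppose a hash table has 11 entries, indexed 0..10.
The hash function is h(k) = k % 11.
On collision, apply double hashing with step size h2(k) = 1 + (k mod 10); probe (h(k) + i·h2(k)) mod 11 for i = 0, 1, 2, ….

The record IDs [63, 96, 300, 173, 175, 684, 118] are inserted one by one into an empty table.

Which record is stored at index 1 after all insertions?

63 hashes to 8; slot 8 is free => place at 8.
96 hashes to 8, h2=7; 8 taken => place at 4.
300 hashes to 3; slot 3 is free => place at 3.
173 hashes to 8, h2=4; 8 taken => place at 1.
175 hashes to 10; slot 10 is free => place at 10.
684 hashes to 2; slot 2 is free => place at 2.
118 hashes to 8, h2=9; 8 taken => place at 6.
Table: [—, 173, 684, 300, 96, —, 118, —, 63, —, 175]

173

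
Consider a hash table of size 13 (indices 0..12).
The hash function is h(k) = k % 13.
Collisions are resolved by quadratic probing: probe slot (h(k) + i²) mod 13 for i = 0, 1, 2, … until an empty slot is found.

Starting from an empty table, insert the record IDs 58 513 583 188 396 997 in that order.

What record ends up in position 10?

188

Insert 58: h=6, slot 6 empty -> index 6.
Insert 513: h=6, slot 6 occupied -> index 7.
Insert 583: h=11, slot 11 empty -> index 11.
Insert 188: h=6, slots 6,7 occupied -> index 10.
Insert 396: h=6, slots 6,7,10 occupied -> index 2.
Insert 997: h=9, slot 9 empty -> index 9.
Table: [∅, ∅, 396, ∅, ∅, ∅, 58, 513, ∅, 997, 188, 583, ∅]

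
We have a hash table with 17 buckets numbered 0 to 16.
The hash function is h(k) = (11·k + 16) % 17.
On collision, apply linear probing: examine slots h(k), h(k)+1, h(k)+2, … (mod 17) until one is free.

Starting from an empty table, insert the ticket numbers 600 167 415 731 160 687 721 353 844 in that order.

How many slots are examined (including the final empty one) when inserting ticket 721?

4

600 hashes to 3; slot 3 is free -> place at 3.
167 hashes to 0; slot 0 is free -> place at 0.
415 hashes to 8; slot 8 is free -> place at 8.
731 hashes to 16; slot 16 is free -> place at 16.
160 hashes to 8; 8 taken -> place at 9.
687 hashes to 8; 8,9 taken -> place at 10.
721 hashes to 8; 8,9,10 taken -> place at 11.
353 hashes to 6; slot 6 is free -> place at 6.
844 hashes to 1; slot 1 is free -> place at 1.
Table: [167, 844, ∅, 600, ∅, ∅, 353, ∅, 415, 160, 687, 721, ∅, ∅, ∅, ∅, 731]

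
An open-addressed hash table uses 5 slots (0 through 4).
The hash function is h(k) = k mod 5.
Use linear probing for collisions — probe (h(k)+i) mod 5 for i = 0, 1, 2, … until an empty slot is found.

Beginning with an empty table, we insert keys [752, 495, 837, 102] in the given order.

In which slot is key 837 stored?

3

Insert 752: h=2, slot 2 empty -> index 2.
Insert 495: h=0, slot 0 empty -> index 0.
Insert 837: h=2, slot 2 occupied -> index 3.
Insert 102: h=2, slots 2,3 occupied -> index 4.
Table: [495, ., 752, 837, 102]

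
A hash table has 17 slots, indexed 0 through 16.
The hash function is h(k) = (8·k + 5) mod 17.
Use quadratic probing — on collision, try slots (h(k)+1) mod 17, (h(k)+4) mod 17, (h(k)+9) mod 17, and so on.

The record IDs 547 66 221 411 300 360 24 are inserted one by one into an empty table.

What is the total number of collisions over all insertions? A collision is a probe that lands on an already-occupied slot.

547: h=12 -> slot 12
66: h=6 -> slot 6
221: h=5 -> slot 5
411: h=12, probe 12,13 -> slot 13
300: h=8 -> slot 8
360: h=12, probe 12,13,16 -> slot 16
24: h=10 -> slot 10
Table: [-, -, -, -, -, 221, 66, -, 300, -, 24, -, 547, 411, -, -, 360]

3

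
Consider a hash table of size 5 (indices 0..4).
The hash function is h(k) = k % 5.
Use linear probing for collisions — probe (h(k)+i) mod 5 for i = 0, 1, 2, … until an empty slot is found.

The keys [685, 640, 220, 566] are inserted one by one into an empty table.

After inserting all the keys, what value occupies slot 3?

685 hashes to 0; slot 0 is free → place at 0.
640 hashes to 0; 0 taken → place at 1.
220 hashes to 0; 0,1 taken → place at 2.
566 hashes to 1; 1,2 taken → place at 3.
Table: [685, 640, 220, 566, -]

566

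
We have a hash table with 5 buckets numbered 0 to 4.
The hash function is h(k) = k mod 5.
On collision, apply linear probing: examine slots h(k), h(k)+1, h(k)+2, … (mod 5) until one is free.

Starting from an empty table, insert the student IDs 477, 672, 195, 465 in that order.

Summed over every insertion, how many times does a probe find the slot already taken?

2

477: h=2 -> slot 2
672: h=2, probe 2,3 -> slot 3
195: h=0 -> slot 0
465: h=0, probe 0,1 -> slot 1
Table: [195, 465, 477, 672, _]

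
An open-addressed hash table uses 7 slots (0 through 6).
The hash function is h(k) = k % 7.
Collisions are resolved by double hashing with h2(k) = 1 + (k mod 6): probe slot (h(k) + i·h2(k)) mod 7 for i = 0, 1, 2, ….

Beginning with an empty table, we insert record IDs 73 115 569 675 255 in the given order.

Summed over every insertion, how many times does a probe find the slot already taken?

4

73 hashes to 3; slot 3 is free -> place at 3.
115 hashes to 3, h2=2; 3 taken -> place at 5.
569 hashes to 2; slot 2 is free -> place at 2.
675 hashes to 3, h2=4; 3 taken -> place at 0.
255 hashes to 3, h2=4; 3,0 taken -> place at 4.
Table: [675, _, 569, 73, 255, 115, _]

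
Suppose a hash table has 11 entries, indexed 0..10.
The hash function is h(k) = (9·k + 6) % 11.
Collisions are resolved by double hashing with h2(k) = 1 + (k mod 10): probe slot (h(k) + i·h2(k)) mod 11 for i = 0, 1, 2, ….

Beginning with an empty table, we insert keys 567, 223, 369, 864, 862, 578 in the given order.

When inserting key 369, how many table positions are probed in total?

2

567: h=5 -> slot 5
223: h=0 -> slot 0
369: h=5, h2=10, probe 5,4 -> slot 4
864: h=5, h2=5, probe 5,10 -> slot 10
862: h=9 -> slot 9
578: h=5, h2=9, probe 5,3 -> slot 3
Table: [223, ∅, ∅, 578, 369, 567, ∅, ∅, ∅, 862, 864]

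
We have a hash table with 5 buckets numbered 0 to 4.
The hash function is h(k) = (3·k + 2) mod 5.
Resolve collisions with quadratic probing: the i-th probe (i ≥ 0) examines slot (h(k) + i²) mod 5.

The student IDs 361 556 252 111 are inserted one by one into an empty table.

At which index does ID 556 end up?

1

Insert 361: h=0, slot 0 empty -> index 0.
Insert 556: h=0, slot 0 occupied -> index 1.
Insert 252: h=3, slot 3 empty -> index 3.
Insert 111: h=0, slots 0,1 occupied -> index 4.
Table: [361, 556, -, 252, 111]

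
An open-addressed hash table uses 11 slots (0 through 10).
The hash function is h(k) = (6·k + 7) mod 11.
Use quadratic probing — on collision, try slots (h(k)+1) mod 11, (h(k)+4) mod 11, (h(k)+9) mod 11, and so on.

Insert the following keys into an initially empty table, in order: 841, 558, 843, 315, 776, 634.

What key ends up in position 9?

634

841: h=4 -> slot 4
558: h=0 -> slot 0
843: h=5 -> slot 5
315: h=5, probe 5,6 -> slot 6
776: h=10 -> slot 10
634: h=5, probe 5,6,9 -> slot 9
Table: [558, —, —, —, 841, 843, 315, —, —, 634, 776]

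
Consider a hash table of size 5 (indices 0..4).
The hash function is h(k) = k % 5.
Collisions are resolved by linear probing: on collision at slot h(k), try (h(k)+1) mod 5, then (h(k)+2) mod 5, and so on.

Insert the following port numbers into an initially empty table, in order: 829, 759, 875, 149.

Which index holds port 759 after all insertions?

829: h=4 => slot 4
759: h=4, probe 4,0 => slot 0
875: h=0, probe 0,1 => slot 1
149: h=4, probe 4,0,1,2 => slot 2
Table: [759, 875, 149, _, 829]

0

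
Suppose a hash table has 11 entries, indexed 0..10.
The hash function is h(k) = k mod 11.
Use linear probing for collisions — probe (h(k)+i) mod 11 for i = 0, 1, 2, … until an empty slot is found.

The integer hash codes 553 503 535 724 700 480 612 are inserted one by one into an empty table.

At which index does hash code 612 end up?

Insert 553: h=3, slot 3 empty -> index 3.
Insert 503: h=8, slot 8 empty -> index 8.
Insert 535: h=7, slot 7 empty -> index 7.
Insert 724: h=9, slot 9 empty -> index 9.
Insert 700: h=7, slots 7,8,9 occupied -> index 10.
Insert 480: h=7, slots 7,8,9,10 occupied -> index 0.
Insert 612: h=7, slots 7,8,9,10,0 occupied -> index 1.
Table: [480, 612, ∅, 553, ∅, ∅, ∅, 535, 503, 724, 700]

1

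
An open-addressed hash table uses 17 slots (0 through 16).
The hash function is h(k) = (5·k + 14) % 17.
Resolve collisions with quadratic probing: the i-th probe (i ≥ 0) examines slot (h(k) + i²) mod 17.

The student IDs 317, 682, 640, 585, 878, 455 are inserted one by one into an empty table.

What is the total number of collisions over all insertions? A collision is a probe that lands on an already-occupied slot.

3

317 hashes to 1; slot 1 is free → place at 1.
682 hashes to 7; slot 7 is free → place at 7.
640 hashes to 1; 1 taken → place at 2.
585 hashes to 15; slot 15 is free → place at 15.
878 hashes to 1; 1,2 taken → place at 5.
455 hashes to 11; slot 11 is free → place at 11.
Table: [∅, 317, 640, ∅, ∅, 878, ∅, 682, ∅, ∅, ∅, 455, ∅, ∅, ∅, 585, ∅]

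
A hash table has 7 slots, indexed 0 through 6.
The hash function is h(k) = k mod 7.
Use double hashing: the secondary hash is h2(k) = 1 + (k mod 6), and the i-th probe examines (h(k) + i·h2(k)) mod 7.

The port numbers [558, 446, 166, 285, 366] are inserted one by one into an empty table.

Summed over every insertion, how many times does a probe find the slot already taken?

5

Insert 558: h=5, slot 5 empty → index 5.
Insert 446: h=5, h2=3, slot 5 occupied → index 1.
Insert 166: h=5, h2=5, slot 5 occupied → index 3.
Insert 285: h=5, h2=4, slot 5 occupied → index 2.
Insert 366: h=2, h2=1, slots 2,3 occupied → index 4.
Table: [_, 446, 285, 166, 366, 558, _]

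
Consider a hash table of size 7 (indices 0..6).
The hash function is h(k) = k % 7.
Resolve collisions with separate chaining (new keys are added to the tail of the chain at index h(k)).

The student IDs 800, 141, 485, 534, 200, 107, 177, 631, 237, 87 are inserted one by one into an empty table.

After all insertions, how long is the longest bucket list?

5

Insert 800: h=2, bucket 2 empty -> new chain.
Insert 141: h=1, bucket 1 empty -> new chain.
Insert 485: h=2, bucket 2 nonempty -> append to chain.
Insert 534: h=2, bucket 2 nonempty -> append to chain.
Insert 200: h=4, bucket 4 empty -> new chain.
Insert 107: h=2, bucket 2 nonempty -> append to chain.
Insert 177: h=2, bucket 2 nonempty -> append to chain.
Insert 631: h=1, bucket 1 nonempty -> append to chain.
Insert 237: h=6, bucket 6 empty -> new chain.
Insert 87: h=3, bucket 3 empty -> new chain.
Final buckets:
0: .
1: 141 -> 631
2: 800 -> 485 -> 534 -> 107 -> 177
3: 87
4: 200
5: .
6: 237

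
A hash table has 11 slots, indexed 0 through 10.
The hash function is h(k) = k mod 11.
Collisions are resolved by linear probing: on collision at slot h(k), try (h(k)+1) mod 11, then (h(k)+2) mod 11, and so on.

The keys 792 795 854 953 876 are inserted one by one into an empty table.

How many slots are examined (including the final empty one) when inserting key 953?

2

792: h=0 → slot 0
795: h=3 → slot 3
854: h=7 → slot 7
953: h=7, probe 7,8 → slot 8
876: h=7, probe 7,8,9 → slot 9
Table: [792, ∅, ∅, 795, ∅, ∅, ∅, 854, 953, 876, ∅]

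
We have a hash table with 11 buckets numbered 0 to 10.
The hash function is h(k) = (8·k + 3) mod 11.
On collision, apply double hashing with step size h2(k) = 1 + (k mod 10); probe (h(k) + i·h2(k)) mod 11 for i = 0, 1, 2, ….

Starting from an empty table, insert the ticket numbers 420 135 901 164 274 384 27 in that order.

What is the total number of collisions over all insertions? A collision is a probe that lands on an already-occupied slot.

9

420: h=8 -> slot 8
135: h=5 -> slot 5
901: h=6 -> slot 6
164: h=6, h2=5, probe 6,0 -> slot 0
274: h=6, h2=5, probe 6,0,5,10 -> slot 10
384: h=6, h2=5, probe 6,0,5,10,4 -> slot 4
27: h=10, h2=8, probe 10,7 -> slot 7
Table: [164, _, _, _, 384, 135, 901, 27, 420, _, 274]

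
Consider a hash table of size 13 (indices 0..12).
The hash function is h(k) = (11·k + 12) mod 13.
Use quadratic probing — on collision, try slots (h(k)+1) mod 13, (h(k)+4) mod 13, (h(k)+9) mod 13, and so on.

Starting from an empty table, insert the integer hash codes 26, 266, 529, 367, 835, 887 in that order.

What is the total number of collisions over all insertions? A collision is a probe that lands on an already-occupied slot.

5

26 hashes to 12; slot 12 is free => place at 12.
266 hashes to 0; slot 0 is free => place at 0.
529 hashes to 7; slot 7 is free => place at 7.
367 hashes to 6; slot 6 is free => place at 6.
835 hashes to 6; 6,7 taken => place at 10.
887 hashes to 6; 6,7,10 taken => place at 2.
Table: [266, ∅, 887, ∅, ∅, ∅, 367, 529, ∅, ∅, 835, ∅, 26]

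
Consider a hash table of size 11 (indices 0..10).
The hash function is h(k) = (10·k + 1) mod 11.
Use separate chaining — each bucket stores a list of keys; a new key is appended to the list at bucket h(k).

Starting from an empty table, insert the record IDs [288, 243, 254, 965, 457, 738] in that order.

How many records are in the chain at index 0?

Insert 288: h=10, bucket 10 empty -> new chain.
Insert 243: h=0, bucket 0 empty -> new chain.
Insert 254: h=0, bucket 0 nonempty -> append to chain.
Insert 965: h=4, bucket 4 empty -> new chain.
Insert 457: h=6, bucket 6 empty -> new chain.
Insert 738: h=0, bucket 0 nonempty -> append to chain.
Final buckets:
0: 243 -> 254 -> 738
1: _
2: _
3: _
4: 965
5: _
6: 457
7: _
8: _
9: _
10: 288

3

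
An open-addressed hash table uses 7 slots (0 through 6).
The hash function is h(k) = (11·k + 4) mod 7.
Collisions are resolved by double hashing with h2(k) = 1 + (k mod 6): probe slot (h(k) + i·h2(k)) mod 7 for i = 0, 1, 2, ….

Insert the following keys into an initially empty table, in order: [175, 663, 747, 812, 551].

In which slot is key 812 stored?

175: h=4 -> slot 4
663: h=3 -> slot 3
747: h=3, h2=4, probe 3,0 -> slot 0
812: h=4, h2=3, probe 4,0,3,6 -> slot 6
551: h=3, h2=6, probe 3,2 -> slot 2
Table: [747, ., 551, 663, 175, ., 812]

6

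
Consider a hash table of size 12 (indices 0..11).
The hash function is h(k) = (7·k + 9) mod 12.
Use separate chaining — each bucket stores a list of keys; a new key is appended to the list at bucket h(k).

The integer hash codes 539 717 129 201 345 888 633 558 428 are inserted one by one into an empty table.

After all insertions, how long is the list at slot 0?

5

Insert 539: h=2, bucket 2 empty → new chain.
Insert 717: h=0, bucket 0 empty → new chain.
Insert 129: h=0, bucket 0 nonempty → append to chain.
Insert 201: h=0, bucket 0 nonempty → append to chain.
Insert 345: h=0, bucket 0 nonempty → append to chain.
Insert 888: h=9, bucket 9 empty → new chain.
Insert 633: h=0, bucket 0 nonempty → append to chain.
Insert 558: h=3, bucket 3 empty → new chain.
Insert 428: h=5, bucket 5 empty → new chain.
Final buckets:
0: 717 -> 129 -> 201 -> 345 -> 633
1: —
2: 539
3: 558
4: —
5: 428
6: —
7: —
8: —
9: 888
10: —
11: —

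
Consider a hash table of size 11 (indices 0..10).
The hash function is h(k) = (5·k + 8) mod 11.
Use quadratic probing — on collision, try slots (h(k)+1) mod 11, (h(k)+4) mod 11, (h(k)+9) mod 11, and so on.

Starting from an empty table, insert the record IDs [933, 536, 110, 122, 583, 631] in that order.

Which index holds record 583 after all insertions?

933 hashes to 9; slot 9 is free → place at 9.
536 hashes to 4; slot 4 is free → place at 4.
110 hashes to 8; slot 8 is free → place at 8.
122 hashes to 2; slot 2 is free → place at 2.
583 hashes to 8; 8,9 taken → place at 1.
631 hashes to 6; slot 6 is free → place at 6.
Table: [∅, 583, 122, ∅, 536, ∅, 631, ∅, 110, 933, ∅]

1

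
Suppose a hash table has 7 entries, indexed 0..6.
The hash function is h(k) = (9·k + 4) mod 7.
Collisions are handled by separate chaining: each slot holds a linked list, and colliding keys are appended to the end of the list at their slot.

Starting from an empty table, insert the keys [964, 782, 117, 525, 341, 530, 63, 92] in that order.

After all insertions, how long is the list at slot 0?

5

964 → bucket 0
782 → bucket 0 (collision)
117 → bucket 0 (collision)
525 → bucket 4
341 → bucket 0 (collision)
530 → bucket 0 (collision)
63 → bucket 4 (collision)
92 → bucket 6
Final buckets:
0: 964 -> 782 -> 117 -> 341 -> 530
1: .
2: .
3: .
4: 525 -> 63
5: .
6: 92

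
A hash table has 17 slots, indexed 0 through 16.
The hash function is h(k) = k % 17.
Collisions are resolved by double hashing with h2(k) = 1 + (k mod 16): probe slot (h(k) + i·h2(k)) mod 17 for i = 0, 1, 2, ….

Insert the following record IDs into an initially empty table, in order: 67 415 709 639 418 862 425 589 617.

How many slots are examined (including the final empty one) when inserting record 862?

Insert 67: h=16, slot 16 empty -> index 16.
Insert 415: h=7, slot 7 empty -> index 7.
Insert 709: h=12, slot 12 empty -> index 12.
Insert 639: h=10, slot 10 empty -> index 10.
Insert 418: h=10, h2=3, slot 10 occupied -> index 13.
Insert 862: h=12, h2=15, slots 12,10 occupied -> index 8.
Insert 425: h=0, slot 0 empty -> index 0.
Insert 589: h=11, slot 11 empty -> index 11.
Insert 617: h=5, slot 5 empty -> index 5.
Table: [425, ∅, ∅, ∅, ∅, 617, ∅, 415, 862, ∅, 639, 589, 709, 418, ∅, ∅, 67]

3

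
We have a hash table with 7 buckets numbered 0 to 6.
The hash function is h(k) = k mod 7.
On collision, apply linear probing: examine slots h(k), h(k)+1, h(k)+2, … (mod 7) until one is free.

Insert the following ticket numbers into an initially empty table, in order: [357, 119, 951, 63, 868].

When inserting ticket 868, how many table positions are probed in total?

4

357 hashes to 0; slot 0 is free -> place at 0.
119 hashes to 0; 0 taken -> place at 1.
951 hashes to 6; slot 6 is free -> place at 6.
63 hashes to 0; 0,1 taken -> place at 2.
868 hashes to 0; 0,1,2 taken -> place at 3.
Table: [357, 119, 63, 868, —, —, 951]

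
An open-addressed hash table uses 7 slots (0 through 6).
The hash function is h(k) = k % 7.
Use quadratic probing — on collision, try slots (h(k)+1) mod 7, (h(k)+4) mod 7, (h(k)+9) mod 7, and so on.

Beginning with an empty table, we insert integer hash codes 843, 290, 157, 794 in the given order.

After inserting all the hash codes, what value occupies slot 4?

843: h=3 -> slot 3
290: h=3, probe 3,4 -> slot 4
157: h=3, probe 3,4,0 -> slot 0
794: h=3, probe 3,4,0,5 -> slot 5
Table: [157, —, —, 843, 290, 794, —]

290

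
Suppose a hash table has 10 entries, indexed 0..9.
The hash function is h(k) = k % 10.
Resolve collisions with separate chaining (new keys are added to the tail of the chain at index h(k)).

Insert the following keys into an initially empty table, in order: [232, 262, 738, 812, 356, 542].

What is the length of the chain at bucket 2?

4

Insert 232: h=2, bucket 2 empty -> new chain.
Insert 262: h=2, bucket 2 nonempty -> append to chain.
Insert 738: h=8, bucket 8 empty -> new chain.
Insert 812: h=2, bucket 2 nonempty -> append to chain.
Insert 356: h=6, bucket 6 empty -> new chain.
Insert 542: h=2, bucket 2 nonempty -> append to chain.
Final buckets:
0: _
1: _
2: 232 -> 262 -> 812 -> 542
3: _
4: _
5: _
6: 356
7: _
8: 738
9: _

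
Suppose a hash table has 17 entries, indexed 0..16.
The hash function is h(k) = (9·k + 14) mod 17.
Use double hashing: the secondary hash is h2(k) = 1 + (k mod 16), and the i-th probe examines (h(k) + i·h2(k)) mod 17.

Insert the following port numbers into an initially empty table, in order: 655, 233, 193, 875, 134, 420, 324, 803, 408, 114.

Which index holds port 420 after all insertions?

8

655: h=10 -> slot 10
233: h=3 -> slot 3
193: h=0 -> slot 0
875: h=1 -> slot 1
134: h=13 -> slot 13
420: h=3, h2=5, probe 3,8 -> slot 8
324: h=6 -> slot 6
803: h=16 -> slot 16
408: h=14 -> slot 14
114: h=3, h2=3, probe 3,6,9 -> slot 9
Table: [193, 875, ., 233, ., ., 324, ., 420, 114, 655, ., ., 134, 408, ., 803]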